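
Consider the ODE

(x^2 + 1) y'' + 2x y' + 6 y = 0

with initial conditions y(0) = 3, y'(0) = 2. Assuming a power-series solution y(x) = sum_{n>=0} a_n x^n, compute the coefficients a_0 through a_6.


Ansatz: y(x) = sum_{n>=0} a_n x^n, so y'(x) = sum_{n>=1} n a_n x^(n-1) and y''(x) = sum_{n>=2} n(n-1) a_n x^(n-2).
Substitute into P(x) y'' + Q(x) y' + R(x) y = 0 with P(x) = x^2 + 1, Q(x) = 2x, R(x) = 6, and match powers of x.
Initial conditions: a_0 = 3, a_1 = 2.
Setting the coefficient of each power of x to zero and solving order by order (substituting the coefficients already found):
  x^0: 2 a_2 + 6 a_0 = 0  ->  2 a_2 = -6 a_0 = -18  ->  a_2 = -9
  x^1: 6 a_3 + 8 a_1 = 0  ->  6 a_3 = -8 a_1 = -16  ->  a_3 = -8/3
  x^2: 12 a_4 + 12 a_2 = 0  ->  12 a_4 = -12 a_2 = 108  ->  a_4 = 9
  x^3: 20 a_5 + 18 a_3 = 0  ->  20 a_5 = -18 a_3 = 48  ->  a_5 = 12/5
  x^4: 30 a_6 + 26 a_4 = 0  ->  30 a_6 = -26 a_4 = -234  ->  a_6 = -39/5
Truncated series: y(x) = 3 + 2 x - 9 x^2 - (8/3) x^3 + 9 x^4 + (12/5) x^5 - (39/5) x^6 + O(x^7).

a_0 = 3; a_1 = 2; a_2 = -9; a_3 = -8/3; a_4 = 9; a_5 = 12/5; a_6 = -39/5


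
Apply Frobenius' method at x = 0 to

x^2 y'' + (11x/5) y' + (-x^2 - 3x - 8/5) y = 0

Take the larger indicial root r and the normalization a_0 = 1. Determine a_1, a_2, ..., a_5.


Write in Frobenius form y'' + (p(x)/x) y' + (q(x)/x^2) y = 0:
  p(x) = 11/5,  q(x) = -x^2 - 3x - 8/5.
Indicial equation: r(r-1) + (11/5) r + (-8/5) = 0 -> roots r_1 = 4/5, r_2 = -2.
Take r = r_1 = 4/5. Let y(x) = x^r sum_{n>=0} a_n x^n with a_0 = 1.
Substitute y = x^r sum a_n x^n and match x^{r+n}. The recurrence is
  D(n) a_n - 3 a_{n-1} - 1 a_{n-2} = 0,  where D(n) = (r+n)(r+n-1) + (11/5)(r+n) + (-8/5).
  a_n = [3 a_{n-1} + 1 a_{n-2}] / D(n).
Since the indicial polynomial factors as (r - r_1)(r - r_2), D(n) = (r_1 + n - r_1)(r_1 + n - r_2) = n(n + 14/5).
Evaluating step by step (a_0 = 1):
  n = 1: D(1) = 1(1 + 14/5) = 19/5; numerator = 3(1) = 3; a_1 = (3)/(19/5) = 15/19
  n = 2: D(2) = 2(2 + 14/5) = 48/5; numerator = 3(15/19) + 1(1) = 64/19; a_2 = (64/19)/(48/5) = 20/57
  n = 3: D(3) = 3(3 + 14/5) = 87/5; numerator = 3(20/57) + 1(15/19) = 35/19; a_3 = (35/19)/(87/5) = 175/1653
  n = 4: D(4) = 4(4 + 14/5) = 136/5; numerator = 3(175/1653) + 1(20/57) = 1105/1653; a_4 = (1105/1653)/(136/5) = 325/13224
  n = 5: D(5) = 5(5 + 14/5) = 39; numerator = 3(325/13224) + 1(175/1653) = 125/696; a_5 = (125/696)/(39) = 125/27144

r = 4/5; a_0 = 1; a_1 = 15/19; a_2 = 20/57; a_3 = 175/1653; a_4 = 325/13224; a_5 = 125/27144


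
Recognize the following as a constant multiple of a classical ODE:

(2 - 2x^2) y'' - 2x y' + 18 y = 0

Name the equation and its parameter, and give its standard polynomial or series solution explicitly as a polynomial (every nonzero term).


All three coefficients share the factor 2; dividing through by 2 gives  (1 - x^2) y'' - x y' + 9 y = 0.
This matches the Chebyshev equation (1 - x^2) y'' - x y' + n^2 y = 0 (note the -x y' term, not -2x y') with n^2 = 9, so n = 3; the polynomial solution is T_3(x).
With y = sum_k a_k x^k, matching x^k gives (k+2)(k+1) a_{k+2} = (k^2 - n^2) a_k = (k - 3)(k + 3) a_k. The right side vanishes at k = 3, so the series with the parity of 3 terminates at degree 3.
Standard normalization: leading coefficient of T_n is 2^(n-1), so a_3 = 2^2 = 4. Work downward with a_k = (k+1)(k+2) a_{k+2} / ((k - 3)(k + 3)):
  a_1 = (2)(3)(4) / ((1 - 3)(1 + 3)) = 24/(-8) = -3
Hence T_3(x) = 4 x^3 - 3 x.

T_3(x); series = 4 x^3 - 3 x


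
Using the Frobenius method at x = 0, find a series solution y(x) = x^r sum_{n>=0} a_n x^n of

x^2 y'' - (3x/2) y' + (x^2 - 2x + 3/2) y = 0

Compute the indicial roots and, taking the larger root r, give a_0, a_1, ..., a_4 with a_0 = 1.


Write in Frobenius form y'' + (p(x)/x) y' + (q(x)/x^2) y = 0:
  p(x) = -3/2,  q(x) = x^2 - 2x + 3/2.
Indicial equation: r(r-1) + (-3/2) r + (3/2) = 0 -> roots r_1 = 3/2, r_2 = 1.
Take r = r_1 = 3/2. Let y(x) = x^r sum_{n>=0} a_n x^n with a_0 = 1.
Substitute y = x^r sum a_n x^n and match x^{r+n}. The recurrence is
  D(n) a_n - 2 a_{n-1} + 1 a_{n-2} = 0,  where D(n) = (r+n)(r+n-1) + (-3/2)(r+n) + (3/2).
  a_n = [2 a_{n-1} - 1 a_{n-2}] / D(n).
Since the indicial polynomial factors as (r - r_1)(r - r_2), D(n) = (r_1 + n - r_1)(r_1 + n - r_2) = n(n + 1/2).
Evaluating step by step (a_0 = 1):
  n = 1: D(1) = 1(1 + 1/2) = 3/2; numerator = 2(1) = 2; a_1 = (2)/(3/2) = 4/3
  n = 2: D(2) = 2(2 + 1/2) = 5; numerator = 2(4/3) - 1(1) = 5/3; a_2 = (5/3)/(5) = 1/3
  n = 3: D(3) = 3(3 + 1/2) = 21/2; numerator = 2(1/3) - 1(4/3) = -2/3; a_3 = (-2/3)/(21/2) = -4/63
  n = 4: D(4) = 4(4 + 1/2) = 18; numerator = 2(-4/63) - 1(1/3) = -29/63; a_4 = (-29/63)/(18) = -29/1134

r = 3/2; a_0 = 1; a_1 = 4/3; a_2 = 1/3; a_3 = -4/63; a_4 = -29/1134


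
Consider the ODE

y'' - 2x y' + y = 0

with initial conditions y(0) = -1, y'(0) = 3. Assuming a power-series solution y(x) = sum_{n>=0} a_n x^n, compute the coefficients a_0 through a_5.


Ansatz: y(x) = sum_{n>=0} a_n x^n, so y'(x) = sum_{n>=1} n a_n x^(n-1) and y''(x) = sum_{n>=2} n(n-1) a_n x^(n-2).
Substitute into P(x) y'' + Q(x) y' + R(x) y = 0 with P(x) = 1, Q(x) = -2x, R(x) = 1, and match powers of x.
Initial conditions: a_0 = -1, a_1 = 3.
Setting the coefficient of each power of x to zero and solving order by order (substituting the coefficients already found):
  x^0: 2 a_2 + a_0 = 0  ->  2 a_2 = -a_0 = 1  ->  a_2 = 1/2
  x^1: 6 a_3 - a_1 = 0  ->  6 a_3 = a_1 = 3  ->  a_3 = 1/2
  x^2: 12 a_4 - 3 a_2 = 0  ->  12 a_4 = 3 a_2 = 3/2  ->  a_4 = 1/8
  x^3: 20 a_5 - 5 a_3 = 0  ->  20 a_5 = 5 a_3 = 5/2  ->  a_5 = 1/8
Truncated series: y(x) = -1 + 3 x + (1/2) x^2 + (1/2) x^3 + (1/8) x^4 + (1/8) x^5 + O(x^6).

a_0 = -1; a_1 = 3; a_2 = 1/2; a_3 = 1/2; a_4 = 1/8; a_5 = 1/8


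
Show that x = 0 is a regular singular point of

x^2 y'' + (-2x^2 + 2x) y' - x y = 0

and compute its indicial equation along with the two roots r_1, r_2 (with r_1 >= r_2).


Divide by x^2 to reach normal form y'' + P_1(x) y' + P_2(x) y = 0 with P_1(x) = -2 + 2/x and P_2(x) = -1/x.
x = 0 is a singular point because the y'-coefficient -2 + 2/x has a pole at x = 0 and the y-coefficient -1/x has a pole at x = 0.
It is a regular singular point because x P_1(x) = p(x) = 2 - 2x and x^2 P_2(x) = q(x) = -x are polynomials, hence analytic at x = 0.
p(0) = 2,  q(0) = 0.
Indicial equation: r(r-1) + p(0) r + q(0) = 0, i.e. r^2 + (p(0) - 1) r + q(0) = 0, i.e. r^2 + 1 r = 0.
Discriminant: (1)^2 - 4(0) = 1, so r = (-1 ± 1)/2.
Solving: r_1 = 0, r_2 = -1.

indicial: r^2 + 1 r = 0; roots r_1 = 0, r_2 = -1


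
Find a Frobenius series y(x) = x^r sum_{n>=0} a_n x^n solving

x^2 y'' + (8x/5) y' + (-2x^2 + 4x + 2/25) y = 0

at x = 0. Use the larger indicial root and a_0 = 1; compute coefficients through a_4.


Write in Frobenius form y'' + (p(x)/x) y' + (q(x)/x^2) y = 0:
  p(x) = 8/5,  q(x) = -2x^2 + 4x + 2/25.
Indicial equation: r(r-1) + (8/5) r + (2/25) = 0 -> roots r_1 = -1/5, r_2 = -2/5.
Take r = r_1 = -1/5. Let y(x) = x^r sum_{n>=0} a_n x^n with a_0 = 1.
Substitute y = x^r sum a_n x^n and match x^{r+n}. The recurrence is
  D(n) a_n + 4 a_{n-1} - 2 a_{n-2} = 0,  where D(n) = (r+n)(r+n-1) + (8/5)(r+n) + (2/25).
  a_n = [-4 a_{n-1} + 2 a_{n-2}] / D(n).
Since the indicial polynomial factors as (r - r_1)(r - r_2), D(n) = (r_1 + n - r_1)(r_1 + n - r_2) = n(n + 1/5).
Evaluating step by step (a_0 = 1):
  n = 1: D(1) = 1(1 + 1/5) = 6/5; numerator = -4(1) = -4; a_1 = (-4)/(6/5) = -10/3
  n = 2: D(2) = 2(2 + 1/5) = 22/5; numerator = -4(-10/3) + 2(1) = 46/3; a_2 = (46/3)/(22/5) = 115/33
  n = 3: D(3) = 3(3 + 1/5) = 48/5; numerator = -4(115/33) + 2(-10/3) = -680/33; a_3 = (-680/33)/(48/5) = -425/198
  n = 4: D(4) = 4(4 + 1/5) = 84/5; numerator = -4(-425/198) + 2(115/33) = 140/9; a_4 = (140/9)/(84/5) = 25/27

r = -1/5; a_0 = 1; a_1 = -10/3; a_2 = 115/33; a_3 = -425/198; a_4 = 25/27


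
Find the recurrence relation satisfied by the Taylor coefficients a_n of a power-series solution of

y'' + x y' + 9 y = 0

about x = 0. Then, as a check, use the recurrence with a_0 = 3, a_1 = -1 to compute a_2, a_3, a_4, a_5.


Substitute y = sum_n a_n x^n.
y''(x) has coefficient (n+2)(n+1) a_{n+2} at x^n;
x y'(x) has coefficient n a_n at x^n (shift);
9 y(x) has coefficient 9 a_n at x^n.
Matching x^n: (n+2)(n+1) a_{n+2} + (n + 9) a_n = 0.
Thus a_{n+2} = (-n - 9) / ((n+1)(n+2)) * a_n.

Check with a_0 = 3, a_1 = -1 (apply the recurrence for n = 0, 1, 2, 3): a_0 = 3, a_1 = -1, a_2 = -27/2, a_3 = 5/3, a_4 = 99/8, a_5 = -1.

a_(n+2) = (-n - 9) / ((n+1)(n+2)) * a_n; check: a_0 = 3, a_1 = -1, a_2 = -27/2, a_3 = 5/3, a_4 = 99/8, a_5 = -1


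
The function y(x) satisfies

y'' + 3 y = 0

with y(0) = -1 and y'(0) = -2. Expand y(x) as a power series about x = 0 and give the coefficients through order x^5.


Ansatz: y(x) = sum_{n>=0} a_n x^n, so y'(x) = sum_{n>=1} n a_n x^(n-1) and y''(x) = sum_{n>=2} n(n-1) a_n x^(n-2).
Substitute into P(x) y'' + Q(x) y' + R(x) y = 0 with P(x) = 1, Q(x) = 0, R(x) = 3, and match powers of x.
Initial conditions: a_0 = -1, a_1 = -2.
Setting the coefficient of each power of x to zero and solving order by order (substituting the coefficients already found):
  x^0: 2 a_2 + 3 a_0 = 0  ->  2 a_2 = -3 a_0 = 3  ->  a_2 = 3/2
  x^1: 6 a_3 + 3 a_1 = 0  ->  6 a_3 = -3 a_1 = 6  ->  a_3 = 1
  x^2: 12 a_4 + 3 a_2 = 0  ->  12 a_4 = -3 a_2 = -9/2  ->  a_4 = -3/8
  x^3: 20 a_5 + 3 a_3 = 0  ->  20 a_5 = -3 a_3 = -3  ->  a_5 = -3/20
Truncated series: y(x) = -1 - 2 x + (3/2) x^2 + x^3 - (3/8) x^4 - (3/20) x^5 + O(x^6).

a_0 = -1; a_1 = -2; a_2 = 3/2; a_3 = 1; a_4 = -3/8; a_5 = -3/20


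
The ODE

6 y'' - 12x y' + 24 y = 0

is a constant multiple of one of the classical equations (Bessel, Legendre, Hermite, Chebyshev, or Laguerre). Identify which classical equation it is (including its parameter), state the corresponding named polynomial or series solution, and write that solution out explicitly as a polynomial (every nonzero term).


All three coefficients share the factor 6; dividing through by 6 gives  y'' - 2x y' + 4 y = 0.
This matches the Hermite equation y'' - 2x y' + 2n y = 0 with 2n = 4, so n = 2; the polynomial solution is H_2(x).
With y = sum_k a_k x^k, matching x^k gives (k+2)(k+1) a_{k+2} = 2(k - n) a_k = 2(k - 2) a_k. The right side vanishes at k = 2, so the series with the parity of 2 terminates at degree 2.
Standard normalization: leading coefficient of H_n is 2^n, so a_2 = 2^2 = 4. Work downward with a_k = (k+1)(k+2) a_{k+2} / (2(k - n)):
  a_0 = (1)(2)(4) / (2(0 - 2)) = 8/(-4) = -2
Hence H_2(x) = 4 x^2 - 2.

H_2(x); series = 4 x^2 - 2


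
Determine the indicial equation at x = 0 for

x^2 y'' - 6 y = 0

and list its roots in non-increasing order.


Divide by x^2 to reach normal form y'' + P_1(x) y' + P_2(x) y = 0 with P_1(x) = 0 and P_2(x) = -6/x^2.
x = 0 is a singular point because the y-coefficient -6/x^2 has a pole at x = 0.
It is a regular singular point because x P_1(x) = p(x) = 0 and x^2 P_2(x) = q(x) = -6 are polynomials, hence analytic at x = 0.
p(0) = 0,  q(0) = -6.
Indicial equation: r(r-1) + p(0) r + q(0) = 0, i.e. r^2 + (p(0) - 1) r + q(0) = 0, i.e. r^2 - 1 r - 6 = 0.
Discriminant: (-1)^2 - 4(-6) = 25, so r = (1 ± 5)/2.
Solving: r_1 = 3, r_2 = -2.

indicial: r^2 - 1 r - 6 = 0; roots r_1 = 3, r_2 = -2


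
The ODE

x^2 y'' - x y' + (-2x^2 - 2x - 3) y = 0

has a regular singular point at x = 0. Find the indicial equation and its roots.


Divide by x^2 to reach normal form y'' + P_1(x) y' + P_2(x) y = 0 with P_1(x) = -1/x and P_2(x) = -2 - 2/x - 3/x^2.
x = 0 is a singular point because the y'-coefficient -1/x has a pole at x = 0 and the y-coefficient -2 - 2/x - 3/x^2 has a pole at x = 0.
It is a regular singular point because x P_1(x) = p(x) = -1 and x^2 P_2(x) = q(x) = -2x^2 - 2x - 3 are polynomials, hence analytic at x = 0.
p(0) = -1,  q(0) = -3.
Indicial equation: r(r-1) + p(0) r + q(0) = 0, i.e. r^2 + (p(0) - 1) r + q(0) = 0, i.e. r^2 - 2 r - 3 = 0.
Discriminant: (-2)^2 - 4(-3) = 16, so r = (2 ± 4)/2.
Solving: r_1 = 3, r_2 = -1.

indicial: r^2 - 2 r - 3 = 0; roots r_1 = 3, r_2 = -1


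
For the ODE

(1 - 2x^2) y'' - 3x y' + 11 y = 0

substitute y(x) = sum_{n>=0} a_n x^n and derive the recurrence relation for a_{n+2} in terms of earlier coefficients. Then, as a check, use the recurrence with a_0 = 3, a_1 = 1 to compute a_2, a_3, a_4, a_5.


Substitute y = sum_n a_n x^n.
(1 - 2 x^2) y'' contributes (n+2)(n+1) a_{n+2} - 2 n(n-1) a_n at x^n.
-3 x y'(x) contributes -3 n a_n at x^n.
11 y(x) contributes 11 a_n at x^n.
Matching x^n: (n+2)(n+1) a_{n+2} + (-2 n(n-1) - 3 n + 11) a_n = 0.
Thus a_{n+2} = (2 n(n-1) + 3 n - 11) / ((n+1)(n+2)) * a_n.

Check with a_0 = 3, a_1 = 1 (apply the recurrence for n = 0, 1, 2, 3): a_0 = 3, a_1 = 1, a_2 = -33/2, a_3 = -4/3, a_4 = 11/8, a_5 = -2/3.

a_(n+2) = (2 n(n-1) + 3 n - 11) / ((n+1)(n+2)) * a_n; check: a_0 = 3, a_1 = 1, a_2 = -33/2, a_3 = -4/3, a_4 = 11/8, a_5 = -2/3


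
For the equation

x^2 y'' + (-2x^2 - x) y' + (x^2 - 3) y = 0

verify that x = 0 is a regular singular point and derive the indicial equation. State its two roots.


Divide by x^2 to reach normal form y'' + P_1(x) y' + P_2(x) y = 0 with P_1(x) = -2 - 1/x and P_2(x) = 1 - 3/x^2.
x = 0 is a singular point because the y'-coefficient -2 - 1/x has a pole at x = 0 and the y-coefficient 1 - 3/x^2 has a pole at x = 0.
It is a regular singular point because x P_1(x) = p(x) = -2x - 1 and x^2 P_2(x) = q(x) = x^2 - 3 are polynomials, hence analytic at x = 0.
p(0) = -1,  q(0) = -3.
Indicial equation: r(r-1) + p(0) r + q(0) = 0, i.e. r^2 + (p(0) - 1) r + q(0) = 0, i.e. r^2 - 2 r - 3 = 0.
Discriminant: (-2)^2 - 4(-3) = 16, so r = (2 ± 4)/2.
Solving: r_1 = 3, r_2 = -1.

indicial: r^2 - 2 r - 3 = 0; roots r_1 = 3, r_2 = -1


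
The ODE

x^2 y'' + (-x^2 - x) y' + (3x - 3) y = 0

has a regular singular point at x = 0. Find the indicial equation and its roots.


Divide by x^2 to reach normal form y'' + P_1(x) y' + P_2(x) y = 0 with P_1(x) = -1 - 1/x and P_2(x) = 3/x - 3/x^2.
x = 0 is a singular point because the y'-coefficient -1 - 1/x has a pole at x = 0 and the y-coefficient 3/x - 3/x^2 has a pole at x = 0.
It is a regular singular point because x P_1(x) = p(x) = -x - 1 and x^2 P_2(x) = q(x) = 3x - 3 are polynomials, hence analytic at x = 0.
p(0) = -1,  q(0) = -3.
Indicial equation: r(r-1) + p(0) r + q(0) = 0, i.e. r^2 + (p(0) - 1) r + q(0) = 0, i.e. r^2 - 2 r - 3 = 0.
Discriminant: (-2)^2 - 4(-3) = 16, so r = (2 ± 4)/2.
Solving: r_1 = 3, r_2 = -1.

indicial: r^2 - 2 r - 3 = 0; roots r_1 = 3, r_2 = -1


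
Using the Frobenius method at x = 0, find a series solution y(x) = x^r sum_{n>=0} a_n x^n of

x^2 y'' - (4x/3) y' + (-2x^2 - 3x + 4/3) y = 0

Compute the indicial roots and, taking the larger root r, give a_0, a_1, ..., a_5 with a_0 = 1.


Write in Frobenius form y'' + (p(x)/x) y' + (q(x)/x^2) y = 0:
  p(x) = -4/3,  q(x) = -2x^2 - 3x + 4/3.
Indicial equation: r(r-1) + (-4/3) r + (4/3) = 0 -> roots r_1 = 4/3, r_2 = 1.
Take r = r_1 = 4/3. Let y(x) = x^r sum_{n>=0} a_n x^n with a_0 = 1.
Substitute y = x^r sum a_n x^n and match x^{r+n}. The recurrence is
  D(n) a_n - 3 a_{n-1} - 2 a_{n-2} = 0,  where D(n) = (r+n)(r+n-1) + (-4/3)(r+n) + (4/3).
  a_n = [3 a_{n-1} + 2 a_{n-2}] / D(n).
Since the indicial polynomial factors as (r - r_1)(r - r_2), D(n) = (r_1 + n - r_1)(r_1 + n - r_2) = n(n + 1/3).
Evaluating step by step (a_0 = 1):
  n = 1: D(1) = 1(1 + 1/3) = 4/3; numerator = 3(1) = 3; a_1 = (3)/(4/3) = 9/4
  n = 2: D(2) = 2(2 + 1/3) = 14/3; numerator = 3(9/4) + 2(1) = 35/4; a_2 = (35/4)/(14/3) = 15/8
  n = 3: D(3) = 3(3 + 1/3) = 10; numerator = 3(15/8) + 2(9/4) = 81/8; a_3 = (81/8)/(10) = 81/80
  n = 4: D(4) = 4(4 + 1/3) = 52/3; numerator = 3(81/80) + 2(15/8) = 543/80; a_4 = (543/80)/(52/3) = 1629/4160
  n = 5: D(5) = 5(5 + 1/3) = 80/3; numerator = 3(1629/4160) + 2(81/80) = 13311/4160; a_5 = (13311/4160)/(80/3) = 39933/332800

r = 4/3; a_0 = 1; a_1 = 9/4; a_2 = 15/8; a_3 = 81/80; a_4 = 1629/4160; a_5 = 39933/332800


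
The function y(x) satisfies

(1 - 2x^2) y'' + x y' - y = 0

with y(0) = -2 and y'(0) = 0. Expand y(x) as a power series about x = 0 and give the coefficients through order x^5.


Ansatz: y(x) = sum_{n>=0} a_n x^n, so y'(x) = sum_{n>=1} n a_n x^(n-1) and y''(x) = sum_{n>=2} n(n-1) a_n x^(n-2).
Substitute into P(x) y'' + Q(x) y' + R(x) y = 0 with P(x) = 1 - 2x^2, Q(x) = x, R(x) = -1, and match powers of x.
Initial conditions: a_0 = -2, a_1 = 0.
Setting the coefficient of each power of x to zero and solving order by order (substituting the coefficients already found):
  x^0: 2 a_2 - a_0 = 0  ->  2 a_2 = a_0 = -2  ->  a_2 = -1
  x^1: 6 a_3 = 0  ->  a_3 = 0
  x^2: 12 a_4 - 3 a_2 = 0  ->  12 a_4 = 3 a_2 = -3  ->  a_4 = -1/4
  x^3: 20 a_5 - 10 a_3 = 0  ->  20 a_5 = 10 a_3 = 0  ->  a_5 = 0
Truncated series: y(x) = -2 - x^2 - (1/4) x^4 + O(x^6).

a_0 = -2; a_1 = 0; a_2 = -1; a_3 = 0; a_4 = -1/4; a_5 = 0


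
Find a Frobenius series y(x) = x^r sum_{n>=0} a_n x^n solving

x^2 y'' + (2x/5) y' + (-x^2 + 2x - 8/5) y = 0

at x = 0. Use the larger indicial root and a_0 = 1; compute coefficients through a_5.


Write in Frobenius form y'' + (p(x)/x) y' + (q(x)/x^2) y = 0:
  p(x) = 2/5,  q(x) = -x^2 + 2x - 8/5.
Indicial equation: r(r-1) + (2/5) r + (-8/5) = 0 -> roots r_1 = 8/5, r_2 = -1.
Take r = r_1 = 8/5. Let y(x) = x^r sum_{n>=0} a_n x^n with a_0 = 1.
Substitute y = x^r sum a_n x^n and match x^{r+n}. The recurrence is
  D(n) a_n + 2 a_{n-1} - 1 a_{n-2} = 0,  where D(n) = (r+n)(r+n-1) + (2/5)(r+n) + (-8/5).
  a_n = [-2 a_{n-1} + 1 a_{n-2}] / D(n).
Since the indicial polynomial factors as (r - r_1)(r - r_2), D(n) = (r_1 + n - r_1)(r_1 + n - r_2) = n(n + 13/5).
Evaluating step by step (a_0 = 1):
  n = 1: D(1) = 1(1 + 13/5) = 18/5; numerator = -2(1) = -2; a_1 = (-2)/(18/5) = -5/9
  n = 2: D(2) = 2(2 + 13/5) = 46/5; numerator = -2(-5/9) + 1(1) = 19/9; a_2 = (19/9)/(46/5) = 95/414
  n = 3: D(3) = 3(3 + 13/5) = 84/5; numerator = -2(95/414) + 1(-5/9) = -70/69; a_3 = (-70/69)/(84/5) = -25/414
  n = 4: D(4) = 4(4 + 13/5) = 132/5; numerator = -2(-25/414) + 1(95/414) = 145/414; a_4 = (145/414)/(132/5) = 725/54648
  n = 5: D(5) = 5(5 + 13/5) = 38; numerator = -2(725/54648) + 1(-25/414) = -2375/27324; a_5 = (-2375/27324)/(38) = -125/54648

r = 8/5; a_0 = 1; a_1 = -5/9; a_2 = 95/414; a_3 = -25/414; a_4 = 725/54648; a_5 = -125/54648


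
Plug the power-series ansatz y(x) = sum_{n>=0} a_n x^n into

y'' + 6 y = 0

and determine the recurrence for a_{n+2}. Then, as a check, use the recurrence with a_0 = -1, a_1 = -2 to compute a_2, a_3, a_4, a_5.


Substitute y = sum_n a_n x^n into y'' + (const) y = 0.
y''(x) = sum_{n>=0} (n+2)(n+1) a_{n+2} x^n.
The ODE becomes sum_n [(n+2)(n+1) a_{n+2} + 6 a_n] x^n = 0.
Setting each coefficient to zero gives the recurrence:
  (n+2)(n+1) a_{n+2} + 6 a_n = 0,
  a_{n+2} = -6 / ((n+1)(n+2)) a_n.

Check with a_0 = -1, a_1 = -2 (apply the recurrence for n = 0, 1, 2, 3): a_0 = -1, a_1 = -2, a_2 = 3, a_3 = 2, a_4 = -3/2, a_5 = -3/5.

a_{n+2} = -6/((n+1)(n+2)) * a_n; check: a_0 = -1, a_1 = -2, a_2 = 3, a_3 = 2, a_4 = -3/2, a_5 = -3/5


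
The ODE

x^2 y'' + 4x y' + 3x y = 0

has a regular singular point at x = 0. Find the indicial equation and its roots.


Divide by x^2 to reach normal form y'' + P_1(x) y' + P_2(x) y = 0 with P_1(x) = 4/x and P_2(x) = 3/x.
x = 0 is a singular point because the y'-coefficient 4/x has a pole at x = 0 and the y-coefficient 3/x has a pole at x = 0.
It is a regular singular point because x P_1(x) = p(x) = 4 and x^2 P_2(x) = q(x) = 3x are polynomials, hence analytic at x = 0.
p(0) = 4,  q(0) = 0.
Indicial equation: r(r-1) + p(0) r + q(0) = 0, i.e. r^2 + (p(0) - 1) r + q(0) = 0, i.e. r^2 + 3 r = 0.
Discriminant: (3)^2 - 4(0) = 9, so r = (-3 ± 3)/2.
Solving: r_1 = 0, r_2 = -3.

indicial: r^2 + 3 r = 0; roots r_1 = 0, r_2 = -3


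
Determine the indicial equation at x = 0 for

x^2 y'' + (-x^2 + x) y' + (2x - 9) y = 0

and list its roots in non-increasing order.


Divide by x^2 to reach normal form y'' + P_1(x) y' + P_2(x) y = 0 with P_1(x) = -1 + 1/x and P_2(x) = 2/x - 9/x^2.
x = 0 is a singular point because the y'-coefficient -1 + 1/x has a pole at x = 0 and the y-coefficient 2/x - 9/x^2 has a pole at x = 0.
It is a regular singular point because x P_1(x) = p(x) = 1 - x and x^2 P_2(x) = q(x) = 2x - 9 are polynomials, hence analytic at x = 0.
p(0) = 1,  q(0) = -9.
Indicial equation: r(r-1) + p(0) r + q(0) = 0, i.e. r^2 + (p(0) - 1) r + q(0) = 0, i.e. r^2 - 9 = 0.
Discriminant: (0)^2 - 4(-9) = 36, so r = (0 ± 6)/2.
Solving: r_1 = 3, r_2 = -3.

indicial: r^2 - 9 = 0; roots r_1 = 3, r_2 = -3


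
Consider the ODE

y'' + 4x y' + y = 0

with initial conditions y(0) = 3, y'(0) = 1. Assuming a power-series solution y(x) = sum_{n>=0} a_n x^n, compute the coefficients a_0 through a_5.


Ansatz: y(x) = sum_{n>=0} a_n x^n, so y'(x) = sum_{n>=1} n a_n x^(n-1) and y''(x) = sum_{n>=2} n(n-1) a_n x^(n-2).
Substitute into P(x) y'' + Q(x) y' + R(x) y = 0 with P(x) = 1, Q(x) = 4x, R(x) = 1, and match powers of x.
Initial conditions: a_0 = 3, a_1 = 1.
Setting the coefficient of each power of x to zero and solving order by order (substituting the coefficients already found):
  x^0: 2 a_2 + a_0 = 0  ->  2 a_2 = -a_0 = -3  ->  a_2 = -3/2
  x^1: 6 a_3 + 5 a_1 = 0  ->  6 a_3 = -5 a_1 = -5  ->  a_3 = -5/6
  x^2: 12 a_4 + 9 a_2 = 0  ->  12 a_4 = -9 a_2 = 27/2  ->  a_4 = 9/8
  x^3: 20 a_5 + 13 a_3 = 0  ->  20 a_5 = -13 a_3 = 65/6  ->  a_5 = 13/24
Truncated series: y(x) = 3 + x - (3/2) x^2 - (5/6) x^3 + (9/8) x^4 + (13/24) x^5 + O(x^6).

a_0 = 3; a_1 = 1; a_2 = -3/2; a_3 = -5/6; a_4 = 9/8; a_5 = 13/24


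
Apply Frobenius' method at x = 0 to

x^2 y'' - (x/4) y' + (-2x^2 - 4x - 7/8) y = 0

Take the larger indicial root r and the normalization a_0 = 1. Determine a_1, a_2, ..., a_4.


Write in Frobenius form y'' + (p(x)/x) y' + (q(x)/x^2) y = 0:
  p(x) = -1/4,  q(x) = -2x^2 - 4x - 7/8.
Indicial equation: r(r-1) + (-1/4) r + (-7/8) = 0 -> roots r_1 = 7/4, r_2 = -1/2.
Take r = r_1 = 7/4. Let y(x) = x^r sum_{n>=0} a_n x^n with a_0 = 1.
Substitute y = x^r sum a_n x^n and match x^{r+n}. The recurrence is
  D(n) a_n - 4 a_{n-1} - 2 a_{n-2} = 0,  where D(n) = (r+n)(r+n-1) + (-1/4)(r+n) + (-7/8).
  a_n = [4 a_{n-1} + 2 a_{n-2}] / D(n).
Since the indicial polynomial factors as (r - r_1)(r - r_2), D(n) = (r_1 + n - r_1)(r_1 + n - r_2) = n(n + 9/4).
Evaluating step by step (a_0 = 1):
  n = 1: D(1) = 1(1 + 9/4) = 13/4; numerator = 4(1) = 4; a_1 = (4)/(13/4) = 16/13
  n = 2: D(2) = 2(2 + 9/4) = 17/2; numerator = 4(16/13) + 2(1) = 90/13; a_2 = (90/13)/(17/2) = 180/221
  n = 3: D(3) = 3(3 + 9/4) = 63/4; numerator = 4(180/221) + 2(16/13) = 1264/221; a_3 = (1264/221)/(63/4) = 5056/13923
  n = 4: D(4) = 4(4 + 9/4) = 25; numerator = 4(5056/13923) + 2(180/221) = 42904/13923; a_4 = (42904/13923)/(25) = 42904/348075

r = 7/4; a_0 = 1; a_1 = 16/13; a_2 = 180/221; a_3 = 5056/13923; a_4 = 42904/348075


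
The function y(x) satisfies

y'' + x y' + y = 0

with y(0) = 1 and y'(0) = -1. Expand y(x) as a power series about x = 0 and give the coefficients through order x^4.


Ansatz: y(x) = sum_{n>=0} a_n x^n, so y'(x) = sum_{n>=1} n a_n x^(n-1) and y''(x) = sum_{n>=2} n(n-1) a_n x^(n-2).
Substitute into P(x) y'' + Q(x) y' + R(x) y = 0 with P(x) = 1, Q(x) = x, R(x) = 1, and match powers of x.
Initial conditions: a_0 = 1, a_1 = -1.
Setting the coefficient of each power of x to zero and solving order by order (substituting the coefficients already found):
  x^0: 2 a_2 + a_0 = 0  ->  2 a_2 = -a_0 = -1  ->  a_2 = -1/2
  x^1: 6 a_3 + 2 a_1 = 0  ->  6 a_3 = -2 a_1 = 2  ->  a_3 = 1/3
  x^2: 12 a_4 + 3 a_2 = 0  ->  12 a_4 = -3 a_2 = 3/2  ->  a_4 = 1/8
Truncated series: y(x) = 1 - x - (1/2) x^2 + (1/3) x^3 + (1/8) x^4 + O(x^5).

a_0 = 1; a_1 = -1; a_2 = -1/2; a_3 = 1/3; a_4 = 1/8


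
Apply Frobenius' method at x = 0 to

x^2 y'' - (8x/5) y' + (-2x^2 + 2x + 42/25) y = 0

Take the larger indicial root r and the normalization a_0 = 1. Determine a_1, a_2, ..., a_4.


Write in Frobenius form y'' + (p(x)/x) y' + (q(x)/x^2) y = 0:
  p(x) = -8/5,  q(x) = -2x^2 + 2x + 42/25.
Indicial equation: r(r-1) + (-8/5) r + (42/25) = 0 -> roots r_1 = 7/5, r_2 = 6/5.
Take r = r_1 = 7/5. Let y(x) = x^r sum_{n>=0} a_n x^n with a_0 = 1.
Substitute y = x^r sum a_n x^n and match x^{r+n}. The recurrence is
  D(n) a_n + 2 a_{n-1} - 2 a_{n-2} = 0,  where D(n) = (r+n)(r+n-1) + (-8/5)(r+n) + (42/25).
  a_n = [-2 a_{n-1} + 2 a_{n-2}] / D(n).
Since the indicial polynomial factors as (r - r_1)(r - r_2), D(n) = (r_1 + n - r_1)(r_1 + n - r_2) = n(n + 1/5).
Evaluating step by step (a_0 = 1):
  n = 1: D(1) = 1(1 + 1/5) = 6/5; numerator = -2(1) = -2; a_1 = (-2)/(6/5) = -5/3
  n = 2: D(2) = 2(2 + 1/5) = 22/5; numerator = -2(-5/3) + 2(1) = 16/3; a_2 = (16/3)/(22/5) = 40/33
  n = 3: D(3) = 3(3 + 1/5) = 48/5; numerator = -2(40/33) + 2(-5/3) = -190/33; a_3 = (-190/33)/(48/5) = -475/792
  n = 4: D(4) = 4(4 + 1/5) = 84/5; numerator = -2(-475/792) + 2(40/33) = 1435/396; a_4 = (1435/396)/(84/5) = 1025/4752

r = 7/5; a_0 = 1; a_1 = -5/3; a_2 = 40/33; a_3 = -475/792; a_4 = 1025/4752


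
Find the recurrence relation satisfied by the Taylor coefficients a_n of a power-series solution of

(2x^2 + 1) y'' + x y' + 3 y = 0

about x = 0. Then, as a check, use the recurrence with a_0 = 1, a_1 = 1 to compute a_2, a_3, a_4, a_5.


Substitute y = sum_n a_n x^n.
(1 + 2 x^2) y'' contributes (n+2)(n+1) a_{n+2} + 2 n(n-1) a_n at x^n.
x y'(x) contributes n a_n at x^n.
3 y(x) contributes 3 a_n at x^n.
Matching x^n: (n+2)(n+1) a_{n+2} + (2 n(n-1) + n + 3) a_n = 0.
Thus a_{n+2} = (-2 n(n-1) - n - 3) / ((n+1)(n+2)) * a_n.

Check with a_0 = 1, a_1 = 1 (apply the recurrence for n = 0, 1, 2, 3): a_0 = 1, a_1 = 1, a_2 = -3/2, a_3 = -2/3, a_4 = 9/8, a_5 = 3/5.

a_(n+2) = (-2 n(n-1) - n - 3) / ((n+1)(n+2)) * a_n; check: a_0 = 1, a_1 = 1, a_2 = -3/2, a_3 = -2/3, a_4 = 9/8, a_5 = 3/5


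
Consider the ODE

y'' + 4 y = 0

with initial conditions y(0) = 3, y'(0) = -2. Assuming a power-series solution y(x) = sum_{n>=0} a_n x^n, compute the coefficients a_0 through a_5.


Ansatz: y(x) = sum_{n>=0} a_n x^n, so y'(x) = sum_{n>=1} n a_n x^(n-1) and y''(x) = sum_{n>=2} n(n-1) a_n x^(n-2).
Substitute into P(x) y'' + Q(x) y' + R(x) y = 0 with P(x) = 1, Q(x) = 0, R(x) = 4, and match powers of x.
Initial conditions: a_0 = 3, a_1 = -2.
Setting the coefficient of each power of x to zero and solving order by order (substituting the coefficients already found):
  x^0: 2 a_2 + 4 a_0 = 0  ->  2 a_2 = -4 a_0 = -12  ->  a_2 = -6
  x^1: 6 a_3 + 4 a_1 = 0  ->  6 a_3 = -4 a_1 = 8  ->  a_3 = 4/3
  x^2: 12 a_4 + 4 a_2 = 0  ->  12 a_4 = -4 a_2 = 24  ->  a_4 = 2
  x^3: 20 a_5 + 4 a_3 = 0  ->  20 a_5 = -4 a_3 = -16/3  ->  a_5 = -4/15
Truncated series: y(x) = 3 - 2 x - 6 x^2 + (4/3) x^3 + 2 x^4 - (4/15) x^5 + O(x^6).

a_0 = 3; a_1 = -2; a_2 = -6; a_3 = 4/3; a_4 = 2; a_5 = -4/15


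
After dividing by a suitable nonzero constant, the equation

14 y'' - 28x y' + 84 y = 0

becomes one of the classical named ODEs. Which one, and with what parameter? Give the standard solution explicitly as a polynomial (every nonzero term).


All three coefficients share the factor 14; dividing through by 14 gives  y'' - 2x y' + 6 y = 0.
This matches the Hermite equation y'' - 2x y' + 2n y = 0 with 2n = 6, so n = 3; the polynomial solution is H_3(x).
With y = sum_k a_k x^k, matching x^k gives (k+2)(k+1) a_{k+2} = 2(k - n) a_k = 2(k - 3) a_k. The right side vanishes at k = 3, so the series with the parity of 3 terminates at degree 3.
Standard normalization: leading coefficient of H_n is 2^n, so a_3 = 2^3 = 8. Work downward with a_k = (k+1)(k+2) a_{k+2} / (2(k - n)):
  a_1 = (2)(3)(8) / (2(1 - 3)) = 48/(-4) = -12
Hence H_3(x) = 8 x^3 - 12 x.

H_3(x); series = 8 x^3 - 12 x


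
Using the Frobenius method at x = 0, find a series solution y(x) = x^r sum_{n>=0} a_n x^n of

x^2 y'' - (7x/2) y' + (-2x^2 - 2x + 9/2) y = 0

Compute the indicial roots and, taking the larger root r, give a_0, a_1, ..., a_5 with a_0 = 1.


Write in Frobenius form y'' + (p(x)/x) y' + (q(x)/x^2) y = 0:
  p(x) = -7/2,  q(x) = -2x^2 - 2x + 9/2.
Indicial equation: r(r-1) + (-7/2) r + (9/2) = 0 -> roots r_1 = 3, r_2 = 3/2.
Take r = r_1 = 3. Let y(x) = x^r sum_{n>=0} a_n x^n with a_0 = 1.
Substitute y = x^r sum a_n x^n and match x^{r+n}. The recurrence is
  D(n) a_n - 2 a_{n-1} - 2 a_{n-2} = 0,  where D(n) = (r+n)(r+n-1) + (-7/2)(r+n) + (9/2).
  a_n = [2 a_{n-1} + 2 a_{n-2}] / D(n).
Since the indicial polynomial factors as (r - r_1)(r - r_2), D(n) = (r_1 + n - r_1)(r_1 + n - r_2) = n(n + 3/2).
Evaluating step by step (a_0 = 1):
  n = 1: D(1) = 1(1 + 3/2) = 5/2; numerator = 2(1) = 2; a_1 = (2)/(5/2) = 4/5
  n = 2: D(2) = 2(2 + 3/2) = 7; numerator = 2(4/5) + 2(1) = 18/5; a_2 = (18/5)/(7) = 18/35
  n = 3: D(3) = 3(3 + 3/2) = 27/2; numerator = 2(18/35) + 2(4/5) = 92/35; a_3 = (92/35)/(27/2) = 184/945
  n = 4: D(4) = 4(4 + 3/2) = 22; numerator = 2(184/945) + 2(18/35) = 268/189; a_4 = (268/189)/(22) = 134/2079
  n = 5: D(5) = 5(5 + 3/2) = 65/2; numerator = 2(134/2079) + 2(184/945) = 1796/3465; a_5 = (1796/3465)/(65/2) = 3592/225225

r = 3; a_0 = 1; a_1 = 4/5; a_2 = 18/35; a_3 = 184/945; a_4 = 134/2079; a_5 = 3592/225225


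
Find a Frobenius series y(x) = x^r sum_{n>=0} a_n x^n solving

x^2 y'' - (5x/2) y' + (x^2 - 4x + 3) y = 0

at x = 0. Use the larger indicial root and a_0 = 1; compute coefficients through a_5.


Write in Frobenius form y'' + (p(x)/x) y' + (q(x)/x^2) y = 0:
  p(x) = -5/2,  q(x) = x^2 - 4x + 3.
Indicial equation: r(r-1) + (-5/2) r + (3) = 0 -> roots r_1 = 2, r_2 = 3/2.
Take r = r_1 = 2. Let y(x) = x^r sum_{n>=0} a_n x^n with a_0 = 1.
Substitute y = x^r sum a_n x^n and match x^{r+n}. The recurrence is
  D(n) a_n - 4 a_{n-1} + 1 a_{n-2} = 0,  where D(n) = (r+n)(r+n-1) + (-5/2)(r+n) + (3).
  a_n = [4 a_{n-1} - 1 a_{n-2}] / D(n).
Since the indicial polynomial factors as (r - r_1)(r - r_2), D(n) = (r_1 + n - r_1)(r_1 + n - r_2) = n(n + 1/2).
Evaluating step by step (a_0 = 1):
  n = 1: D(1) = 1(1 + 1/2) = 3/2; numerator = 4(1) = 4; a_1 = (4)/(3/2) = 8/3
  n = 2: D(2) = 2(2 + 1/2) = 5; numerator = 4(8/3) - 1(1) = 29/3; a_2 = (29/3)/(5) = 29/15
  n = 3: D(3) = 3(3 + 1/2) = 21/2; numerator = 4(29/15) - 1(8/3) = 76/15; a_3 = (76/15)/(21/2) = 152/315
  n = 4: D(4) = 4(4 + 1/2) = 18; numerator = 4(152/315) - 1(29/15) = -1/315; a_4 = (-1/315)/(18) = -1/5670
  n = 5: D(5) = 5(5 + 1/2) = 55/2; numerator = 4(-1/5670) - 1(152/315) = -274/567; a_5 = (-274/567)/(55/2) = -548/31185

r = 2; a_0 = 1; a_1 = 8/3; a_2 = 29/15; a_3 = 152/315; a_4 = -1/5670; a_5 = -548/31185


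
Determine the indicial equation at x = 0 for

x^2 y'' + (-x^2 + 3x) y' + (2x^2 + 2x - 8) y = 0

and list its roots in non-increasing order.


Divide by x^2 to reach normal form y'' + P_1(x) y' + P_2(x) y = 0 with P_1(x) = -1 + 3/x and P_2(x) = 2 + 2/x - 8/x^2.
x = 0 is a singular point because the y'-coefficient -1 + 3/x has a pole at x = 0 and the y-coefficient 2 + 2/x - 8/x^2 has a pole at x = 0.
It is a regular singular point because x P_1(x) = p(x) = 3 - x and x^2 P_2(x) = q(x) = 2x^2 + 2x - 8 are polynomials, hence analytic at x = 0.
p(0) = 3,  q(0) = -8.
Indicial equation: r(r-1) + p(0) r + q(0) = 0, i.e. r^2 + (p(0) - 1) r + q(0) = 0, i.e. r^2 + 2 r - 8 = 0.
Discriminant: (2)^2 - 4(-8) = 36, so r = (-2 ± 6)/2.
Solving: r_1 = 2, r_2 = -4.

indicial: r^2 + 2 r - 8 = 0; roots r_1 = 2, r_2 = -4


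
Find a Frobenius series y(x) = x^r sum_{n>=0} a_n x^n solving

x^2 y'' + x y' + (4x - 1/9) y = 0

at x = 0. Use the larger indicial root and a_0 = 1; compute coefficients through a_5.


Write in Frobenius form y'' + (p(x)/x) y' + (q(x)/x^2) y = 0:
  p(x) = 1,  q(x) = 4x - 1/9.
Indicial equation: r(r-1) + (1) r + (-1/9) = 0 -> roots r_1 = 1/3, r_2 = -1/3.
Take r = r_1 = 1/3. Let y(x) = x^r sum_{n>=0} a_n x^n with a_0 = 1.
Substitute y = x^r sum a_n x^n and match x^{r+n}. The recurrence is
  D(n) a_n + 4 a_{n-1} = 0,  where D(n) = (r+n)(r+n-1) + (1)(r+n) + (-1/9).
  a_n = -4 / D(n) * a_{n-1}.
Since the indicial polynomial factors as (r - r_1)(r - r_2), D(n) = (r_1 + n - r_1)(r_1 + n - r_2) = n(n + 2/3).
Evaluating step by step (a_0 = 1):
  n = 1: D(1) = 1(1 + 2/3) = 5/3; numerator = -4(1) = -4; a_1 = (-4)/(5/3) = -12/5
  n = 2: D(2) = 2(2 + 2/3) = 16/3; numerator = -4(-12/5) = 48/5; a_2 = (48/5)/(16/3) = 9/5
  n = 3: D(3) = 3(3 + 2/3) = 11; numerator = -4(9/5) = -36/5; a_3 = (-36/5)/(11) = -36/55
  n = 4: D(4) = 4(4 + 2/3) = 56/3; numerator = -4(-36/55) = 144/55; a_4 = (144/55)/(56/3) = 54/385
  n = 5: D(5) = 5(5 + 2/3) = 85/3; numerator = -4(54/385) = -216/385; a_5 = (-216/385)/(85/3) = -648/32725

r = 1/3; a_0 = 1; a_1 = -12/5; a_2 = 9/5; a_3 = -36/55; a_4 = 54/385; a_5 = -648/32725


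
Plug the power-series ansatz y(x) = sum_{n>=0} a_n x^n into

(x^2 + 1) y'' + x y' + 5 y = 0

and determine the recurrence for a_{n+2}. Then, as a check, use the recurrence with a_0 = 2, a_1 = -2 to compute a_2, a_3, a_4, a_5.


Substitute y = sum_n a_n x^n.
(1 + 1 x^2) y'' contributes (n+2)(n+1) a_{n+2} + n(n-1) a_n at x^n.
x y'(x) contributes n a_n at x^n.
5 y(x) contributes 5 a_n at x^n.
Matching x^n: (n+2)(n+1) a_{n+2} + (n(n-1) + n + 5) a_n = 0.
Thus a_{n+2} = (-n(n-1) - n - 5) / ((n+1)(n+2)) * a_n.

Check with a_0 = 2, a_1 = -2 (apply the recurrence for n = 0, 1, 2, 3): a_0 = 2, a_1 = -2, a_2 = -5, a_3 = 2, a_4 = 15/4, a_5 = -7/5.

a_(n+2) = (-n(n-1) - n - 5) / ((n+1)(n+2)) * a_n; check: a_0 = 2, a_1 = -2, a_2 = -5, a_3 = 2, a_4 = 15/4, a_5 = -7/5


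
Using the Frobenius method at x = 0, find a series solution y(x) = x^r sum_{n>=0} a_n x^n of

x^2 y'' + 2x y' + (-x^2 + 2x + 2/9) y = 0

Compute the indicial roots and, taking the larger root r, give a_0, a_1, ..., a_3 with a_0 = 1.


Write in Frobenius form y'' + (p(x)/x) y' + (q(x)/x^2) y = 0:
  p(x) = 2,  q(x) = -x^2 + 2x + 2/9.
Indicial equation: r(r-1) + (2) r + (2/9) = 0 -> roots r_1 = -1/3, r_2 = -2/3.
Take r = r_1 = -1/3. Let y(x) = x^r sum_{n>=0} a_n x^n with a_0 = 1.
Substitute y = x^r sum a_n x^n and match x^{r+n}. The recurrence is
  D(n) a_n + 2 a_{n-1} - 1 a_{n-2} = 0,  where D(n) = (r+n)(r+n-1) + (2)(r+n) + (2/9).
  a_n = [-2 a_{n-1} + 1 a_{n-2}] / D(n).
Since the indicial polynomial factors as (r - r_1)(r - r_2), D(n) = (r_1 + n - r_1)(r_1 + n - r_2) = n(n + 1/3).
Evaluating step by step (a_0 = 1):
  n = 1: D(1) = 1(1 + 1/3) = 4/3; numerator = -2(1) = -2; a_1 = (-2)/(4/3) = -3/2
  n = 2: D(2) = 2(2 + 1/3) = 14/3; numerator = -2(-3/2) + 1(1) = 4; a_2 = (4)/(14/3) = 6/7
  n = 3: D(3) = 3(3 + 1/3) = 10; numerator = -2(6/7) + 1(-3/2) = -45/14; a_3 = (-45/14)/(10) = -9/28

r = -1/3; a_0 = 1; a_1 = -3/2; a_2 = 6/7; a_3 = -9/28


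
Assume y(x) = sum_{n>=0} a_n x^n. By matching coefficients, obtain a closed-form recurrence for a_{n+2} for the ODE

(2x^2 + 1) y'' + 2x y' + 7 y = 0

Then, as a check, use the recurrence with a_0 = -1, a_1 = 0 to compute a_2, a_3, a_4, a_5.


Substitute y = sum_n a_n x^n.
(1 + 2 x^2) y'' contributes (n+2)(n+1) a_{n+2} + 2 n(n-1) a_n at x^n.
2 x y'(x) contributes 2 n a_n at x^n.
7 y(x) contributes 7 a_n at x^n.
Matching x^n: (n+2)(n+1) a_{n+2} + (2 n(n-1) + 2 n + 7) a_n = 0.
Thus a_{n+2} = (-2 n(n-1) - 2 n - 7) / ((n+1)(n+2)) * a_n.

Check with a_0 = -1, a_1 = 0 (apply the recurrence for n = 0, 1, 2, 3): a_0 = -1, a_1 = 0, a_2 = 7/2, a_3 = 0, a_4 = -35/8, a_5 = 0.

a_(n+2) = (-2 n(n-1) - 2 n - 7) / ((n+1)(n+2)) * a_n; check: a_0 = -1, a_1 = 0, a_2 = 7/2, a_3 = 0, a_4 = -35/8, a_5 = 0


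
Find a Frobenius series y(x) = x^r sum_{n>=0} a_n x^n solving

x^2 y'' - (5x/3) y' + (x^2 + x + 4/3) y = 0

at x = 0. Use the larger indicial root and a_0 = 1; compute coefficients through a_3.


Write in Frobenius form y'' + (p(x)/x) y' + (q(x)/x^2) y = 0:
  p(x) = -5/3,  q(x) = x^2 + x + 4/3.
Indicial equation: r(r-1) + (-5/3) r + (4/3) = 0 -> roots r_1 = 2, r_2 = 2/3.
Take r = r_1 = 2. Let y(x) = x^r sum_{n>=0} a_n x^n with a_0 = 1.
Substitute y = x^r sum a_n x^n and match x^{r+n}. The recurrence is
  D(n) a_n + 1 a_{n-1} + 1 a_{n-2} = 0,  where D(n) = (r+n)(r+n-1) + (-5/3)(r+n) + (4/3).
  a_n = [-1 a_{n-1} - 1 a_{n-2}] / D(n).
Since the indicial polynomial factors as (r - r_1)(r - r_2), D(n) = (r_1 + n - r_1)(r_1 + n - r_2) = n(n + 4/3).
Evaluating step by step (a_0 = 1):
  n = 1: D(1) = 1(1 + 4/3) = 7/3; numerator = -1(1) = -1; a_1 = (-1)/(7/3) = -3/7
  n = 2: D(2) = 2(2 + 4/3) = 20/3; numerator = -1(-3/7) - 1(1) = -4/7; a_2 = (-4/7)/(20/3) = -3/35
  n = 3: D(3) = 3(3 + 4/3) = 13; numerator = -1(-3/35) - 1(-3/7) = 18/35; a_3 = (18/35)/(13) = 18/455

r = 2; a_0 = 1; a_1 = -3/7; a_2 = -3/35; a_3 = 18/455


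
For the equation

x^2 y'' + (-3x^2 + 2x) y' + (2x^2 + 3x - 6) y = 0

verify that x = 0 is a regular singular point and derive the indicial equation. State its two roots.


Divide by x^2 to reach normal form y'' + P_1(x) y' + P_2(x) y = 0 with P_1(x) = -3 + 2/x and P_2(x) = 2 + 3/x - 6/x^2.
x = 0 is a singular point because the y'-coefficient -3 + 2/x has a pole at x = 0 and the y-coefficient 2 + 3/x - 6/x^2 has a pole at x = 0.
It is a regular singular point because x P_1(x) = p(x) = 2 - 3x and x^2 P_2(x) = q(x) = 2x^2 + 3x - 6 are polynomials, hence analytic at x = 0.
p(0) = 2,  q(0) = -6.
Indicial equation: r(r-1) + p(0) r + q(0) = 0, i.e. r^2 + (p(0) - 1) r + q(0) = 0, i.e. r^2 + 1 r - 6 = 0.
Discriminant: (1)^2 - 4(-6) = 25, so r = (-1 ± 5)/2.
Solving: r_1 = 2, r_2 = -3.

indicial: r^2 + 1 r - 6 = 0; roots r_1 = 2, r_2 = -3


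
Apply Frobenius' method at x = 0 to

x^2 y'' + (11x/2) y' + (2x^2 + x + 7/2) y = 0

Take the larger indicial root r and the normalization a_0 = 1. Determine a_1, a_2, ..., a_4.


Write in Frobenius form y'' + (p(x)/x) y' + (q(x)/x^2) y = 0:
  p(x) = 11/2,  q(x) = 2x^2 + x + 7/2.
Indicial equation: r(r-1) + (11/2) r + (7/2) = 0 -> roots r_1 = -1, r_2 = -7/2.
Take r = r_1 = -1. Let y(x) = x^r sum_{n>=0} a_n x^n with a_0 = 1.
Substitute y = x^r sum a_n x^n and match x^{r+n}. The recurrence is
  D(n) a_n + 1 a_{n-1} + 2 a_{n-2} = 0,  where D(n) = (r+n)(r+n-1) + (11/2)(r+n) + (7/2).
  a_n = [-1 a_{n-1} - 2 a_{n-2}] / D(n).
Since the indicial polynomial factors as (r - r_1)(r - r_2), D(n) = (r_1 + n - r_1)(r_1 + n - r_2) = n(n + 5/2).
Evaluating step by step (a_0 = 1):
  n = 1: D(1) = 1(1 + 5/2) = 7/2; numerator = -1(1) = -1; a_1 = (-1)/(7/2) = -2/7
  n = 2: D(2) = 2(2 + 5/2) = 9; numerator = -1(-2/7) - 2(1) = -12/7; a_2 = (-12/7)/(9) = -4/21
  n = 3: D(3) = 3(3 + 5/2) = 33/2; numerator = -1(-4/21) - 2(-2/7) = 16/21; a_3 = (16/21)/(33/2) = 32/693
  n = 4: D(4) = 4(4 + 5/2) = 26; numerator = -1(32/693) - 2(-4/21) = 232/693; a_4 = (232/693)/(26) = 116/9009

r = -1; a_0 = 1; a_1 = -2/7; a_2 = -4/21; a_3 = 32/693; a_4 = 116/9009


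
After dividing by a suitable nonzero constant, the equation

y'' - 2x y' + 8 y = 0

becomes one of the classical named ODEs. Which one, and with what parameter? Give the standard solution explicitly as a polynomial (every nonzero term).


The equation is already in a standard form:  y'' - 2x y' + 8 y = 0.
This matches the Hermite equation y'' - 2x y' + 2n y = 0 with 2n = 8, so n = 4; the polynomial solution is H_4(x).
With y = sum_k a_k x^k, matching x^k gives (k+2)(k+1) a_{k+2} = 2(k - n) a_k = 2(k - 4) a_k. The right side vanishes at k = 4, so the series with the parity of 4 terminates at degree 4.
Standard normalization: leading coefficient of H_n is 2^n, so a_4 = 2^4 = 16. Work downward with a_k = (k+1)(k+2) a_{k+2} / (2(k - n)):
  a_2 = (3)(4)(16) / (2(2 - 4)) = 192/(-4) = -48
  a_0 = (1)(2)(-48) / (2(0 - 4)) = -96/(-8) = 12
Hence H_4(x) = 16 x^4 - 48 x^2 + 12.

H_4(x); series = 16 x^4 - 48 x^2 + 12


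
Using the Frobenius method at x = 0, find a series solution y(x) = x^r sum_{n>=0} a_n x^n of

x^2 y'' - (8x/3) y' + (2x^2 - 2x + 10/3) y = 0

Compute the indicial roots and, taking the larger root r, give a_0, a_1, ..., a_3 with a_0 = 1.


Write in Frobenius form y'' + (p(x)/x) y' + (q(x)/x^2) y = 0:
  p(x) = -8/3,  q(x) = 2x^2 - 2x + 10/3.
Indicial equation: r(r-1) + (-8/3) r + (10/3) = 0 -> roots r_1 = 2, r_2 = 5/3.
Take r = r_1 = 2. Let y(x) = x^r sum_{n>=0} a_n x^n with a_0 = 1.
Substitute y = x^r sum a_n x^n and match x^{r+n}. The recurrence is
  D(n) a_n - 2 a_{n-1} + 2 a_{n-2} = 0,  where D(n) = (r+n)(r+n-1) + (-8/3)(r+n) + (10/3).
  a_n = [2 a_{n-1} - 2 a_{n-2}] / D(n).
Since the indicial polynomial factors as (r - r_1)(r - r_2), D(n) = (r_1 + n - r_1)(r_1 + n - r_2) = n(n + 1/3).
Evaluating step by step (a_0 = 1):
  n = 1: D(1) = 1(1 + 1/3) = 4/3; numerator = 2(1) = 2; a_1 = (2)/(4/3) = 3/2
  n = 2: D(2) = 2(2 + 1/3) = 14/3; numerator = 2(3/2) - 2(1) = 1; a_2 = (1)/(14/3) = 3/14
  n = 3: D(3) = 3(3 + 1/3) = 10; numerator = 2(3/14) - 2(3/2) = -18/7; a_3 = (-18/7)/(10) = -9/35

r = 2; a_0 = 1; a_1 = 3/2; a_2 = 3/14; a_3 = -9/35
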